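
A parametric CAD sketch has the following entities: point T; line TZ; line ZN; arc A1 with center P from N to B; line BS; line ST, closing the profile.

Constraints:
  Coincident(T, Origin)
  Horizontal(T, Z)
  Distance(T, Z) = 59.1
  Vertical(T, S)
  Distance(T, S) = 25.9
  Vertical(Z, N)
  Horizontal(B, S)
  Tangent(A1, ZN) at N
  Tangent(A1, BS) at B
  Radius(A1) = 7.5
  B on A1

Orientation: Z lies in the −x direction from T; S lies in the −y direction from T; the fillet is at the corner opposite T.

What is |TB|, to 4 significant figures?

57.74

The virtual corner opposite T is at (-59.10, -25.90). A1 meets ZN tangentially, so PN is at right angles to ZN and since A1 is tangent to BS there, PB ⟂ BS, with radius 7.5, so the center P sits 7.5 in from both sides at P = (-51.60, -18.40). That places the tangent points at N = (-59.10, -18.40) on ZN and B = (-51.60, -25.90) on BS. Then |TB| = |B − T| = 57.74.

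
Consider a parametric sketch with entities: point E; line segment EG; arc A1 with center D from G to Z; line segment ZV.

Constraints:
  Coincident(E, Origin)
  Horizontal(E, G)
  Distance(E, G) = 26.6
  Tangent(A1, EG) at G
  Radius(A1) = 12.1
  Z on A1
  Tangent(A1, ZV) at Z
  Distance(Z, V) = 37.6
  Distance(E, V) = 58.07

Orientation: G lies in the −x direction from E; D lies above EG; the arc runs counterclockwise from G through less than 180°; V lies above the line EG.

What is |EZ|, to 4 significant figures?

21.86

Checks: |DZ| = 12.10 ✓; ∠(DZ, ZV) = 90.00° ✓; |ZV| = 37.60 ✓; |EV| = 58.07 ✓.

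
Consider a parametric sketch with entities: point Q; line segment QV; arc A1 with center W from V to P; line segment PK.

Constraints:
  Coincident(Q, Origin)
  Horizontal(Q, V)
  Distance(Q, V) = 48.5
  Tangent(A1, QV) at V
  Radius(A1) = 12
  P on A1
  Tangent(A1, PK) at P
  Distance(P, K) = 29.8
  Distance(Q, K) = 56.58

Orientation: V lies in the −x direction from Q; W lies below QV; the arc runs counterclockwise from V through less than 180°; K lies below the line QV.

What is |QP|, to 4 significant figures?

60.84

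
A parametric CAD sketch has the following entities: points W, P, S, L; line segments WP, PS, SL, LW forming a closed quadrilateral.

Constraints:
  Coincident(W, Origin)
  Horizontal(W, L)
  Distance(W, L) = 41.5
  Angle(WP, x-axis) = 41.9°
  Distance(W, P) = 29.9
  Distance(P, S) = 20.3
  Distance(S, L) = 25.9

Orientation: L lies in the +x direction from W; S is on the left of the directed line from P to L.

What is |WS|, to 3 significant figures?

49.1

W is at the origin; W and L share the same y with |WL| = 41.5 and L in +x, so L = (41.5, 0). WP runs at 41.9° with |WP| = 29.9, so P = (22.3, 20.0). S is determined by |PS| = 20.3 and |SL| = 25.9 together: it lies at the intersection of circle(P, 20.3) and circle(L, 25.9). With |PL| = 27.7, the foot of the radical line on PL is 9.20 from P and the perpendicular offset is √(20.3² − 9.20²) = 18.1. Taking the left-of-PL solution: S = (41.7, 25.9).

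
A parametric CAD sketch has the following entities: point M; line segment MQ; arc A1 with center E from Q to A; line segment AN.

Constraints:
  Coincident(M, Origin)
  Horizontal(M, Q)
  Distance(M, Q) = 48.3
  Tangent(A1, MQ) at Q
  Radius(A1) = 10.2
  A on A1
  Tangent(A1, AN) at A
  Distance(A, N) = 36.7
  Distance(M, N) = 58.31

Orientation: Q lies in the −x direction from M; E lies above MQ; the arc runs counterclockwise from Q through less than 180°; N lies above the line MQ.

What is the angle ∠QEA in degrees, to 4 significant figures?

86.15°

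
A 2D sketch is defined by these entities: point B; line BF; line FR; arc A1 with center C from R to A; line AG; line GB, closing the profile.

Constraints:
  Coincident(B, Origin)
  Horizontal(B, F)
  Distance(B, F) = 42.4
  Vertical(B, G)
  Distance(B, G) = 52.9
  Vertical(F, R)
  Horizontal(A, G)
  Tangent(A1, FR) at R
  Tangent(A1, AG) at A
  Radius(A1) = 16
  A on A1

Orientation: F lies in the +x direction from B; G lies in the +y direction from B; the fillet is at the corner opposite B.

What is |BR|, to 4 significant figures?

56.21

The virtual corner opposite B is at (42.40, 52.90). A1 meets FR tangentially, so CR is at right angles to FR and since A1 is tangent to AG there, CA ⟂ AG, with radius 16.0, so the center C sits 16.0 in from both sides at C = (26.40, 36.90). That places the tangent points at R = (42.40, 36.90) on FR and A = (26.40, 52.90) on AG. Then |BR| = |R − B| = 56.21.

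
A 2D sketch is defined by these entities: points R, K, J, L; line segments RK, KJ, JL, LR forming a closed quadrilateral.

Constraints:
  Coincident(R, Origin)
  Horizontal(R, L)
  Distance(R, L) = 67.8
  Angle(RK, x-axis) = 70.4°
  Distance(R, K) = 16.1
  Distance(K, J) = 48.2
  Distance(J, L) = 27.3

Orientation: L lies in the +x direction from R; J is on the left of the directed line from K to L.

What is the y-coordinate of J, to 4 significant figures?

22.92

Checks: |KJ| = 48.20 ✓; |JL| = 27.30 ✓.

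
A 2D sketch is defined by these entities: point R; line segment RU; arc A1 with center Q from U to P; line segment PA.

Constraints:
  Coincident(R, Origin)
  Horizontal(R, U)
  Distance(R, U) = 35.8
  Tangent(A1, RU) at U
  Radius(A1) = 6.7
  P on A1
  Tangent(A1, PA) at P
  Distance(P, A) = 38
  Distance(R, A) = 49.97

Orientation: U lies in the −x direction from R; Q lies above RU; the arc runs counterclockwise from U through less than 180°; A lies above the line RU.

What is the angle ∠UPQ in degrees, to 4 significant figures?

48.55°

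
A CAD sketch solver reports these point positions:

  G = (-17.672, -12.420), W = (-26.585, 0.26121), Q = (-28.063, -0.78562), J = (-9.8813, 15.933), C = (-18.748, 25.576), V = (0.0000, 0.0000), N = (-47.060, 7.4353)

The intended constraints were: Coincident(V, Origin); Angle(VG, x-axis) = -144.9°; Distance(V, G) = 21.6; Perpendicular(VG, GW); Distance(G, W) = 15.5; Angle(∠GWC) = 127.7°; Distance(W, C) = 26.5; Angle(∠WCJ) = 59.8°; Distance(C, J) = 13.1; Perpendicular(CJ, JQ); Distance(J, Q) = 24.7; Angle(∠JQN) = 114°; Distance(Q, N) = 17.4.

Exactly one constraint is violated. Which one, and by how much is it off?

Distance(Q, N) = 17.4 — off by 3.30.

V = (0.00, 0.00) ✓; VG at -144.9° ✓; |VG| = 21.60 ✓; ∠(VG, GW) = 90.00° ✓; |GW| = 15.50 ✓; ∠GWC = 127.7° ✓; |WC| = 26.50 ✓; ∠WCJ = 59.80° ✓; |CJ| = 13.10 ✓; ∠(CJ, JQ) = 90.00° ✓; |JQ| = 24.70 ✓; ∠JQN = 114.0° ✓; |QN| = 20.70 ✗.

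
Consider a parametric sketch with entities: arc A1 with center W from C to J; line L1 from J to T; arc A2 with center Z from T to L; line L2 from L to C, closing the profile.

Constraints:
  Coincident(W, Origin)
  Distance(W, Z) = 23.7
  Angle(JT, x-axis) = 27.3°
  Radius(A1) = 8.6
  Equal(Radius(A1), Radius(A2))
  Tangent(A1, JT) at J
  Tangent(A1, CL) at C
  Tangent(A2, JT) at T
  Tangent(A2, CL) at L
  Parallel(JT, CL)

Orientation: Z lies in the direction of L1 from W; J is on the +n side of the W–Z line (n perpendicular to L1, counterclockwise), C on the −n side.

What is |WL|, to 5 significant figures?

25.212

The slot axis is L1's direction at 27.3°, so u = (cos 27.3°, sin 27.3°) = (0.88862, 0.45865) and n = (−sin 27.3°, cos 27.3°) = (-0.45865, 0.88862). W is at the origin and Z lies 23.7 along u from W, so Z = 23.7·u = (21.060, 10.870). Tangency of A1 to both parallel lines with radius 8.6 puts J and C at W ± 8.6·n: J = (-3.9444, 7.6421), C = (3.9444, -7.6421). Equal radii place T and L the same way about Z: T = Z + 8.6·n = (17.116, 18.512), L = Z − 8.6·n = (25.005, 3.2279). Then |WL| = |L − W| = 25.212.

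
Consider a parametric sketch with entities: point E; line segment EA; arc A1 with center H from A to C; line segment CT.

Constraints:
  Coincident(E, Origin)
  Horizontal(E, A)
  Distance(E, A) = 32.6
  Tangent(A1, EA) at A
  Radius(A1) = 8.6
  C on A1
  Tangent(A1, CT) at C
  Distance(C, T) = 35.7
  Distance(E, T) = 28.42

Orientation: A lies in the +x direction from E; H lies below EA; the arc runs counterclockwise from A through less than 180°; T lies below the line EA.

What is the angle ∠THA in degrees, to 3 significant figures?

123°

E is at the origin; E and A share the same y with |EA| = 32.6 and A on the +x side, so A = (32.6, 0.00). A1 meets EA tangentially, so HA is at right angles to EA, so H = A + (0, -8.6) = (32.6, -8.60). Since HC ⟂ CT (tangency), |HT| = √(8.6² + 35.7²) = 36.7 regardless of where C sits on A1. So T lies on both circle(E, 28.42) and circle(H, 36.7); the below-EA intersection is T = (1.66, -28.4). C is the foot of the tangent from T: C = (26.4, -2.64).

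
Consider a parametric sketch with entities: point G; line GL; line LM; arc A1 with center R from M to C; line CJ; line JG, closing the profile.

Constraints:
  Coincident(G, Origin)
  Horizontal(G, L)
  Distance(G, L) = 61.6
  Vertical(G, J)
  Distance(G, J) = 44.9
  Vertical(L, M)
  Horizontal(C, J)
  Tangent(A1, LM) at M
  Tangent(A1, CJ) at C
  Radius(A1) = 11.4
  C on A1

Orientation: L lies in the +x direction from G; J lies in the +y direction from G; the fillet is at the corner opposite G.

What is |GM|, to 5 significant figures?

70.120

G is at the origin; GL is horizontal with |GL| = 61.6 and L on the +x side, so L = (61.600, 0.0000). G and J share the same x with |GJ| = 44.9 and J on the +y side, so J = (0.0000, 44.900). The virtual corner opposite G is at (61.600, 44.900). A1 meets LM tangentially, so RM is at right angles to LM and since A1 is tangent to CJ there, RC ⟂ CJ, with radius 11.4, so the center R sits 11.4 in from both sides at R = (50.200, 33.500). That places the tangent points at M = (61.600, 33.500) on LM and C = (50.200, 44.900) on CJ. Then |GM| = |M − G| = 70.120.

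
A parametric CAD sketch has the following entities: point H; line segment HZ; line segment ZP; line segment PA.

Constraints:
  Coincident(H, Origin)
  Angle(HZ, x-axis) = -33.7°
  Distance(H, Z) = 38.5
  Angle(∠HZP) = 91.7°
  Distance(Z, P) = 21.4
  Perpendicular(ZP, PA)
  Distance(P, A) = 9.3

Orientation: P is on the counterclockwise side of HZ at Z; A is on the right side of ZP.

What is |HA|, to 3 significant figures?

52.8

H is at the origin; HZ runs at -33.7° with length 38.5, so Z = 38.5·(cos -33.7°, sin -33.7°) = (32.0, -21.4). ∠HZP = 91.7°, so ZP runs at -33.7° + (180° − 91.7°) = 54.6° from the x-axis; with |ZP| = 21.4, P = Z + 21.4·(cos 54.6°, sin 54.6°) = (44.4, -3.92). ZP ⟂ PA; with |PA| = 9.3 on the right of ZP, A = P + 9.3·(0.815, -0.579) = (52.0, -9.31). Then |HA| = |A − H| = 52.8.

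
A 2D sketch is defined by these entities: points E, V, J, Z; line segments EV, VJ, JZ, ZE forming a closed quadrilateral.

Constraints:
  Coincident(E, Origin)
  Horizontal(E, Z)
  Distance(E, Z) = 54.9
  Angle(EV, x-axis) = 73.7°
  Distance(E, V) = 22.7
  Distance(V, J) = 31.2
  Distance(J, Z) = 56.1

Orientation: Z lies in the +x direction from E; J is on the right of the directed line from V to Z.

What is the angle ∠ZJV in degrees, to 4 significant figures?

68.36°

E is at the origin; E and Z share the same y with |EZ| = 54.9 and Z in +x, so Z = (54.9, 0). EV runs at 73.7° with |EV| = 22.7, so V = (6.371, 21.79). J is determined by |VJ| = 31.2 and |JZ| = 56.1 together: it lies at the intersection of circle(V, 31.2) and circle(Z, 56.1). With |VZ| = 53.20, the foot of the radical line on VZ is 6.166 from V and the perpendicular offset is √(31.2² − 6.166²) = 30.58. Taking the right-of-VZ solution: J = (-0.5308, -8.639).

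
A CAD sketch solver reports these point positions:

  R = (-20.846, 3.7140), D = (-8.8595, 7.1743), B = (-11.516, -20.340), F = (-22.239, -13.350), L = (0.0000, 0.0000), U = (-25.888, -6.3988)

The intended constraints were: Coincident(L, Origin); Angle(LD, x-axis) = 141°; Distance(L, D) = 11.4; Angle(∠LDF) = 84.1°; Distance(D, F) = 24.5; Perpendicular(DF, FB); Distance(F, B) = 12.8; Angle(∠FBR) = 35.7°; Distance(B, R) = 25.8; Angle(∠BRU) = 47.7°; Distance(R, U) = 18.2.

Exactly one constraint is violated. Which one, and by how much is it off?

Distance(R, U) = 18.2 — off by 6.90.

L = (0.00, 0.00) ✓; LD at 141.0° ✓; |LD| = 11.40 ✓; ∠LDF = 84.10° ✓; |DF| = 24.50 ✓; ∠(DF, FB) = 90.00° ✓; |FB| = 12.80 ✓; ∠FBR = 35.70° ✓; |BR| = 25.80 ✓; ∠BRU = 47.70° ✓; |RU| = 11.30 ✗.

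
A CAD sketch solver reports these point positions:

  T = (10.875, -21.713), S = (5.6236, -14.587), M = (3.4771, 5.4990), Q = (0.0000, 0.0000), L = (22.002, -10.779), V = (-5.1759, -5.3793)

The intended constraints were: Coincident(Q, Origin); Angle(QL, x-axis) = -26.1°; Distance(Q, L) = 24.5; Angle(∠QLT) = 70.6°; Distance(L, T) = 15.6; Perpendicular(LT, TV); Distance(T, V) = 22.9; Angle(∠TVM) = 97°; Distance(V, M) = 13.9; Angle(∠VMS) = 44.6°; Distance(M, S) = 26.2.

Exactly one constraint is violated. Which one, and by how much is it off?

Distance(M, S) = 26.2 — off by 6.00.

Q = (0.00, 0.00) ✓; QL at -26.10° ✓; |QL| = 24.50 ✓; ∠QLT = 70.60° ✓; |LT| = 15.60 ✓; ∠(LT, TV) = 90.00° ✓; |TV| = 22.90 ✓; ∠TVM = 97.00° ✓; |VM| = 13.90 ✓; ∠VMS = 44.60° ✓; |MS| = 20.20 ✗.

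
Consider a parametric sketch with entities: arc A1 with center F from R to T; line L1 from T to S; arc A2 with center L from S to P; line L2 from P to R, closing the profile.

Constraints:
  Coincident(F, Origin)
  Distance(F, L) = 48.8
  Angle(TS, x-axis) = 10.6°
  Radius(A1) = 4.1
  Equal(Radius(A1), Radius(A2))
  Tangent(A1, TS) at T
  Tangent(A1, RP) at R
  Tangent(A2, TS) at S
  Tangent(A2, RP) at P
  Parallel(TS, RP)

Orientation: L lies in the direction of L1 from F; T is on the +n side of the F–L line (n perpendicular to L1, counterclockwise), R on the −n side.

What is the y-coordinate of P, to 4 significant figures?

4.947

The slot axis is L1's direction at 10.6°, so u = (cos 10.6°, sin 10.6°) = (0.9829, 0.1840) and n = (−sin 10.6°, cos 10.6°) = (-0.1840, 0.9829). F is at the origin and L lies 48.8 along u from F, so L = 48.8·u = (47.97, 8.977). Tangency of A1 to both parallel lines with radius 4.1 puts T and R at F ± 4.1·n: T = (-0.7542, 4.030), R = (0.7542, -4.030). Equal radii place S and P the same way about L: S = L + 4.1·n = (47.21, 13.01), P = L − 4.1·n = (48.72, 4.947). So P.y = 4.947.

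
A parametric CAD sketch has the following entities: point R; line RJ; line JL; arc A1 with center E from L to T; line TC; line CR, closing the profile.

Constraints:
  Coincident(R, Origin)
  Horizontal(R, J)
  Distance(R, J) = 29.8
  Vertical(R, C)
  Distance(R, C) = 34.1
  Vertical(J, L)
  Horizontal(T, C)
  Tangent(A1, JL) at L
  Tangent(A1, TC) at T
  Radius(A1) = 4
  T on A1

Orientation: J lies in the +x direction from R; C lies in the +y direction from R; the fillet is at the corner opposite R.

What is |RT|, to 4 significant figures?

42.76

The virtual corner opposite R is at (29.80, 34.10). A1 meets JL tangentially, so EL is at right angles to JL and since A1 is tangent to TC there, ET ⟂ TC, with radius 4.0, so the center E sits 4.0 in from both sides at E = (25.80, 30.10). That places the tangent points at L = (29.80, 30.10) on JL and T = (25.80, 34.10) on TC. Then |RT| = |T − R| = 42.76.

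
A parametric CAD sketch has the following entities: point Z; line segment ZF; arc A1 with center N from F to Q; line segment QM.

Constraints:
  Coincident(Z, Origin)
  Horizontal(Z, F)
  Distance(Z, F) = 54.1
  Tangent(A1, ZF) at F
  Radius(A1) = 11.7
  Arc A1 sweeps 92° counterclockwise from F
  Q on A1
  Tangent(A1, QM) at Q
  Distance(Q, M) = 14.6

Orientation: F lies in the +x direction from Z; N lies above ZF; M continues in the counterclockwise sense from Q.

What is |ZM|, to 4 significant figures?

70.53

On A1, F sits at bearing -90° from N; a 92° counterclockwise sweep puts Q at bearing 2°, so Q = N + 11.7·(cos 2°, sin 2°) = (65.79, 12.11). A1 meets QM tangentially, so NQ is at right angles to QM, so QM runs along (−sin 2°, cos 2°); with |QM| = 14.6, M = (65.28, 26.70). Then |ZM| = |M − Z| = 70.53.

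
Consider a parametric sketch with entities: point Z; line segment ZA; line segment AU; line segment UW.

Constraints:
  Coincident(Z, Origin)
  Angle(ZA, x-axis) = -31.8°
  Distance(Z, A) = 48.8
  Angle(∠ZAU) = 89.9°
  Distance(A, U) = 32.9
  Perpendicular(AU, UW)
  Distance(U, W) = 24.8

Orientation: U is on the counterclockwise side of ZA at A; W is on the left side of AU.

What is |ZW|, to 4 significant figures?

40.65

Z is at the origin; ZA runs at -31.8° with length 48.8, so A = 48.8·(cos -31.8°, sin -31.8°) = (41.47, -25.72). ∠ZAU = 89.9°, so AU runs at -31.8° + (180° − 89.9°) = 58.30° from the x-axis; with |AU| = 32.9, U = A + 32.9·(cos 58.30°, sin 58.30°) = (58.76, 2.276). AU is perpendicular to UW; with |UW| = 24.8 on the left of AU, W = U + 24.8·(-0.8508, 0.5255) = (37.66, 15.31). Then |ZW| = |W − Z| = 40.65.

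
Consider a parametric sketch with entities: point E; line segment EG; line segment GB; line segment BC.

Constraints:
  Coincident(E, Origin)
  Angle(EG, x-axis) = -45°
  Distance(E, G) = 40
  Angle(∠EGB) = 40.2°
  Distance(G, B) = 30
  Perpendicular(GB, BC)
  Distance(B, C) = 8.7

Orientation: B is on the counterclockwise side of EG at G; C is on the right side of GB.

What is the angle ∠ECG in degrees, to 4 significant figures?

74.74°

E is at the origin; EG runs at -45.0° with length 40.0, so G = 40.0·(cos -45.0°, sin -45.0°) = (28.28, -28.28). ∠EGB = 40.2°, so GB runs at -45.0° + (180° − 40.2°) = 94.80° from the x-axis; with |GB| = 30.0, B = G + 30.0·(cos 94.80°, sin 94.80°) = (25.77, 1.611). GB is perpendicular to BC; with |BC| = 8.7 on the right of GB, C = B + 8.7·(0.9965, 0.08368) = (34.44, 2.339). Then cos ∠ECG = CE·CG / (|CE||CG|), giving 74.74°.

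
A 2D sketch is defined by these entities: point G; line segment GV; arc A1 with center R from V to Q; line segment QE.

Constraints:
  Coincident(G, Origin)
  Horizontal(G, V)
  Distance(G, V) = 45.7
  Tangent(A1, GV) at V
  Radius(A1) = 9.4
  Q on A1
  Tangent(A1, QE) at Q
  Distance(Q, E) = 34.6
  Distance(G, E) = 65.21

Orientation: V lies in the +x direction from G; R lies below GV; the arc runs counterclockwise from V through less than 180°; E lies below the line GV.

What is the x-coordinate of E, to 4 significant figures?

46.97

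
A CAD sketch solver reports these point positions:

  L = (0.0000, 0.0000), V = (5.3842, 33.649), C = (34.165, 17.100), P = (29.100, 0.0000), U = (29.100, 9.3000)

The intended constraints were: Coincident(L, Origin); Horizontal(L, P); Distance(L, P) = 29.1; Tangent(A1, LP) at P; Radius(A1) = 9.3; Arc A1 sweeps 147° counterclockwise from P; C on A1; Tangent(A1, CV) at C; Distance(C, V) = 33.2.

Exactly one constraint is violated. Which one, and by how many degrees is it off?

Tangent(A1, CV) at C — off by 3.10°.

L = (0.00, 0.00) ✓; L.y = 0.00, P.y = 0.00 ✓; |LP| = 29.10 ✓; ∠(UP, PL) = 90.00° ✓; |UP| = 9.300 ✓; bearing(U→C) − bearing(U→P) = 147.0° ✓; |UC| = 9.300 ✓; ∠(UC, CV) = 86.90° ✗; |CV| = 33.20 ✓.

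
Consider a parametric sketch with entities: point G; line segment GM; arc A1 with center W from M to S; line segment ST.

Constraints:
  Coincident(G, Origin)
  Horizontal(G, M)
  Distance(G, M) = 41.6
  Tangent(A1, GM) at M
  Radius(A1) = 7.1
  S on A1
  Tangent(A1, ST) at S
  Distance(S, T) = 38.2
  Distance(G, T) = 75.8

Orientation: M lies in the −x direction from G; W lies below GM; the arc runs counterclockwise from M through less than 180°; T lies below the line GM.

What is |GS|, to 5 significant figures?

48.000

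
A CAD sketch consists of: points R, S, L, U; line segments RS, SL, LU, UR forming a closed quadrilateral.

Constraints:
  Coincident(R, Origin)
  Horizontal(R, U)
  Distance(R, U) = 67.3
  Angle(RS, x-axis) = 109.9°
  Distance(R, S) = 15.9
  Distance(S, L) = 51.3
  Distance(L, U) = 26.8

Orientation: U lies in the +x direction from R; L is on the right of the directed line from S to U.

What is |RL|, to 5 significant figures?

41.745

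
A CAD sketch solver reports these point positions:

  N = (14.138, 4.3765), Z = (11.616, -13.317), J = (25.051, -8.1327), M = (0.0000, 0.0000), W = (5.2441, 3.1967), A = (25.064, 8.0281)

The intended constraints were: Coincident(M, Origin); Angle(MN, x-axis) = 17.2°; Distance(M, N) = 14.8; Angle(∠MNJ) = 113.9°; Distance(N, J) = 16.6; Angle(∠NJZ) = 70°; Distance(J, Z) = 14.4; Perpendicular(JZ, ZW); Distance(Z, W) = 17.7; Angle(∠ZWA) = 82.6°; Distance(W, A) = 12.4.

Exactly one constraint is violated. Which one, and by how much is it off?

Distance(W, A) = 12.4 — off by 8.00.

M = (0.00, 0.00) ✓; MN at 17.20° ✓; |MN| = 14.80 ✓; ∠MNJ = 113.9° ✓; |NJ| = 16.60 ✓; ∠NJZ = 70.00° ✓; |JZ| = 14.40 ✓; ∠(JZ, ZW) = 90.00° ✓; |ZW| = 17.70 ✓; ∠ZWA = 82.60° ✓; |WA| = 20.40 ✗.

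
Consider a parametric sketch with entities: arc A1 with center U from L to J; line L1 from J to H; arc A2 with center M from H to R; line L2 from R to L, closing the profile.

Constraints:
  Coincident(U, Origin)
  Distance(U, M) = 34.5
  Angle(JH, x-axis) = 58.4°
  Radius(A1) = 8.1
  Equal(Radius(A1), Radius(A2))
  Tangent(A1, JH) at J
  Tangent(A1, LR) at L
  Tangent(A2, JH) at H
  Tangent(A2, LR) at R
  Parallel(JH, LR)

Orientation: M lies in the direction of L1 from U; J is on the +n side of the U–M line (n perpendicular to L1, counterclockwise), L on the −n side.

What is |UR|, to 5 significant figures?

35.438

The slot axis is L1's direction at 58.4°, so u = (cos 58.4°, sin 58.4°) = (0.52399, 0.85173) and n = (−sin 58.4°, cos 58.4°) = (-0.85173, 0.52399). U is at the origin and M lies 34.5 along u from U, so M = 34.5·u = (18.078, 29.385). Tangency of A1 to both parallel lines with radius 8.1 puts J and L at U ± 8.1·n: J = (-6.8990, 4.2443), L = (6.8990, -4.2443). Equal radii place H and R the same way about M: H = M + 8.1·n = (11.179, 33.629), R = M − 8.1·n = (24.977, 25.140). Then |UR| = |R − U| = 35.438.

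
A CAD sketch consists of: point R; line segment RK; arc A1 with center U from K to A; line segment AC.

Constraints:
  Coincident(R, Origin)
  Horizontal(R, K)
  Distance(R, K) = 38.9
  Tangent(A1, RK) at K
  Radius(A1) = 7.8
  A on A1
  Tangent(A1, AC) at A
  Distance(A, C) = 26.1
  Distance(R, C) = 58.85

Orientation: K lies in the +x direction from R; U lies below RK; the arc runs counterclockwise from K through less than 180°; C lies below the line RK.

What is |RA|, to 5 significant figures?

35.019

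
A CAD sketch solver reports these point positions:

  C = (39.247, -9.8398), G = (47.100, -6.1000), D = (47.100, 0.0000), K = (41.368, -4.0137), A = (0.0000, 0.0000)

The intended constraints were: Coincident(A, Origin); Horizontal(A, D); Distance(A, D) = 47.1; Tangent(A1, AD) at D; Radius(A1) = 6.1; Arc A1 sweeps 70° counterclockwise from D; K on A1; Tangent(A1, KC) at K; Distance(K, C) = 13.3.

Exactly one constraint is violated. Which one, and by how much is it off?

Distance(K, C) = 13.3 — off by 7.10.

A = (0.00, 0.00) ✓; A.y = 0.00, D.y = 0.00 ✓; |AD| = 47.10 ✓; ∠(GD, DA) = 90.00° ✓; |GD| = 6.100 ✓; bearing(G→K) − bearing(G→D) = 70.00° ✓; |GK| = 6.100 ✓; ∠(GK, KC) = 90.00° ✓; |KC| = 6.200 ✗.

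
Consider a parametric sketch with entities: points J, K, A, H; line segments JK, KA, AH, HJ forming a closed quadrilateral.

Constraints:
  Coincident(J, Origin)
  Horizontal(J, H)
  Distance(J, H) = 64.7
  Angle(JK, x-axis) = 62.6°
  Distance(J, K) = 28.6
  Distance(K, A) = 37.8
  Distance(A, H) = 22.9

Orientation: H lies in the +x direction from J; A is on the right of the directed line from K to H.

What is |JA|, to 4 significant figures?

41.82

J is at the origin; J and H share the same y with |JH| = 64.7 and H in +x, so H = (64.7, 0). JK runs at 62.6° with |JK| = 28.6, so K = (13.16, 25.39). A is determined by |KA| = 37.8 and |AH| = 22.9 together: it lies at the intersection of circle(K, 37.8) and circle(H, 22.9). With |KH| = 57.45, the foot of the radical line on KH is 36.60 from K and the perpendicular offset is √(37.8² − 36.60²) = 9.457. Taking the right-of-KH solution: A = (41.81, 0.7336).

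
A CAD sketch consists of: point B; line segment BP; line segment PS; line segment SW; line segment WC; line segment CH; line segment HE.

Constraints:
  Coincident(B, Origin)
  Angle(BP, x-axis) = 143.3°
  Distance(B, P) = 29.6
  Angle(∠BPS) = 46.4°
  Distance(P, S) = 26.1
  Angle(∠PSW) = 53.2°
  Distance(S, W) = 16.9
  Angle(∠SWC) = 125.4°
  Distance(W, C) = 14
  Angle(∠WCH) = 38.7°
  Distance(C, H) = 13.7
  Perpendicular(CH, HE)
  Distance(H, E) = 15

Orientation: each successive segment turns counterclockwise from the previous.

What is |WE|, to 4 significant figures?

6.835

∠WCH = 38.7° gives CH at -120.4° from the x-axis; with |CH| = 13.7, H = (-17.33, 5.492). The perpendicularity gives HE at right angles to CH, so HE runs at -30.40°; with |HE| = 15.0, E = (-4.395, -2.099). Then |WE| = |E − W| = 6.835.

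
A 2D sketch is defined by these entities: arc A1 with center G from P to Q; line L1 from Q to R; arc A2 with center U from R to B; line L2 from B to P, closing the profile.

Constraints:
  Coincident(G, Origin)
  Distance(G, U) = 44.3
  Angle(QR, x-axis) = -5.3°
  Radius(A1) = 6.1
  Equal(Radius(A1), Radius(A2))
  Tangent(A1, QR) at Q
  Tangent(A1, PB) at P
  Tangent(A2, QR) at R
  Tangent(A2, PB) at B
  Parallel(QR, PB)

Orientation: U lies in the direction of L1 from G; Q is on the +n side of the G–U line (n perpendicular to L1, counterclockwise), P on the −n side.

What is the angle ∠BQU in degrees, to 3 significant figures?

7.56°

The slot axis is L1's direction at -5.3°, so u = (cos -5.3°, sin -5.3°) = (0.996, -0.0924) and n = (−sin -5.3°, cos -5.3°) = (0.0924, 0.996). G is at the origin and U lies 44.3 along u from G, so U = 44.3·u = (44.1, -4.09). Tangency of A1 to both parallel lines with radius 6.1 puts Q and P at G ± 6.1·n: Q = (0.563, 6.07), P = (-0.563, -6.07). Equal radii place R and B the same way about U: R = U + 6.1·n = (44.7, 1.98), B = U − 6.1·n = (43.5, -10.2). Then cos ∠BQU = QB·QU / (|QB||QU|), giving 7.56°.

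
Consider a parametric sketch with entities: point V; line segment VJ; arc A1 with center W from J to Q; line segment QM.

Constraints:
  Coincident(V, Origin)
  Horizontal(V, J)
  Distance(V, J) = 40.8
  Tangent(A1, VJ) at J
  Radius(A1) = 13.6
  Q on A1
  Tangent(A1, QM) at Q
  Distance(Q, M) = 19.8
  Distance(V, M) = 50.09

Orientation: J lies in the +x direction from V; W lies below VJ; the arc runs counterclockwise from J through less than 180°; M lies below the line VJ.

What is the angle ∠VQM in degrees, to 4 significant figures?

141.0°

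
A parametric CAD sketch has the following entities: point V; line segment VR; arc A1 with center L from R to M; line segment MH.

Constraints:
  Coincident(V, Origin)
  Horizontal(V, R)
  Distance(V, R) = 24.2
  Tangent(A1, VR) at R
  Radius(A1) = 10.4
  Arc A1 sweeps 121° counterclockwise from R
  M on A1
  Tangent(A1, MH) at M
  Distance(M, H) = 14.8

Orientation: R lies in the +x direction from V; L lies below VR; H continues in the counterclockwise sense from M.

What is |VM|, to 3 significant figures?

22.0

The tangent condition forces LR to be normal to VR, so L = R + (0, -10.4) = (24.2, -10.4). On A1, R sits at bearing 90° from L; a 121° counterclockwise sweep puts M at bearing 211°, so M = L + 10.4·(cos 211°, sin 211°) = (15.3, -15.8). Then |VM| = |M − V| = 22.0.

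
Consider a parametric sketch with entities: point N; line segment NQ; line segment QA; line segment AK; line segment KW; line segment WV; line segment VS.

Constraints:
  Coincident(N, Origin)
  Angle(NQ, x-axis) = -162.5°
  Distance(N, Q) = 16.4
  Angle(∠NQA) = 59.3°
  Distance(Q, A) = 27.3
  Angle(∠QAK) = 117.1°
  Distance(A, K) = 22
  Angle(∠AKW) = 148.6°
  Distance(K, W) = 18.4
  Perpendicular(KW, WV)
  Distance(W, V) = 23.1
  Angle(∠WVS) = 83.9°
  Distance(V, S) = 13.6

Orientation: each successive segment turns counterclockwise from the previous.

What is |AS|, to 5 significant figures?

25.758

KW ⟂ WV, so WV runs at 142.50°; with |WV| = 23.1, V = (18.110, 13.452). ∠WVS = 83.9° gives VS at -121.40° from the x-axis; with |VS| = 13.6, S = (11.025, 1.8438). Then |AS| = |S − A| = 25.758.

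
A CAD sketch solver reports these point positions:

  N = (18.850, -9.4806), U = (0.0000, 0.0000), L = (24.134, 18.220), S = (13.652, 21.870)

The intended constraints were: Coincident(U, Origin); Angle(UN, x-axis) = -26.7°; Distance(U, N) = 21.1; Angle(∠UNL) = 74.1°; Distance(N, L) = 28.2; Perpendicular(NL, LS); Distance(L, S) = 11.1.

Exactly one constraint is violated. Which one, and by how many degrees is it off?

Perpendicular(NL, LS) — off by 8.40°.

U = (0.00, 0.00) ✓; UN at -26.70° ✓; |UN| = 21.10 ✓; ∠UNL = 74.10° ✓; |NL| = 28.20 ✓; ∠(NL, LS) = 81.60° ✗; |LS| = 11.10 ✓.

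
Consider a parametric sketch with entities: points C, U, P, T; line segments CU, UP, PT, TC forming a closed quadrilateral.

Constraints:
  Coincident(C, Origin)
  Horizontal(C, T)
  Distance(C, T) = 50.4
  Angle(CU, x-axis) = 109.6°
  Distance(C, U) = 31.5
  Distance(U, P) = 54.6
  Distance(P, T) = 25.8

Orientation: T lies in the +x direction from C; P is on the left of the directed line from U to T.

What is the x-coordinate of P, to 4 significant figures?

43.83

C is at the origin; C and T share the same y with |CT| = 50.4 and T in +x, so T = (50.4, 0). CU runs at 109.6° with |CU| = 31.5, so U = (-10.57, 29.67). P is determined by |UP| = 54.6 and |PT| = 25.8 together: it lies at the intersection of circle(U, 54.6) and circle(T, 25.8). With |UT| = 67.81, the foot of the radical line on UT is 50.98 from U and the perpendicular offset is √(54.6² − 50.98²) = 19.56. Taking the left-of-UT solution: P = (43.83, 24.95).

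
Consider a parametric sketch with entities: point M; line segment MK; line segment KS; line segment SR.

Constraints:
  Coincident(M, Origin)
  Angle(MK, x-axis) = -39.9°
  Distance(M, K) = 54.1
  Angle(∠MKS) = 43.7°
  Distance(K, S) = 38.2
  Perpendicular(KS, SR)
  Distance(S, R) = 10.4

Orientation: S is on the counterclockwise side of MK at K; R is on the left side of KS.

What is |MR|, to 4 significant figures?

26.99

∠MKS = 43.7°, so KS runs at -39.9° + (180° − 43.7°) = 96.40° from the x-axis; with |KS| = 38.2, S = K + 38.2·(cos 96.40°, sin 96.40°) = (37.25, 3.260). The perpendicularity gives SR at right angles to KS; with |SR| = 10.4 on the left of KS, R = S + 10.4·(-0.9938, -0.1115) = (26.91, 2.100). Then |MR| = |R − M| = 26.99.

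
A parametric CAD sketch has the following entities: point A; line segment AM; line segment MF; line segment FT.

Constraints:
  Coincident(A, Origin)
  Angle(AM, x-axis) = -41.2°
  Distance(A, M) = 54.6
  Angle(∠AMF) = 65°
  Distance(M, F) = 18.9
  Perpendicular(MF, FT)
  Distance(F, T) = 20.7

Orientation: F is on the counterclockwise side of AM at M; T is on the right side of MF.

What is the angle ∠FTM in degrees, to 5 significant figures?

42.397°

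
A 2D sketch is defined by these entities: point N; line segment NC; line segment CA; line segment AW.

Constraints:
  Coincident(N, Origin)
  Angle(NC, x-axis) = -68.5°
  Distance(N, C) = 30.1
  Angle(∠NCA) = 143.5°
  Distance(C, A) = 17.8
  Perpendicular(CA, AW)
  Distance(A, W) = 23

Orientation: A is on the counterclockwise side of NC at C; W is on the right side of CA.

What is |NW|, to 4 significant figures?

58.62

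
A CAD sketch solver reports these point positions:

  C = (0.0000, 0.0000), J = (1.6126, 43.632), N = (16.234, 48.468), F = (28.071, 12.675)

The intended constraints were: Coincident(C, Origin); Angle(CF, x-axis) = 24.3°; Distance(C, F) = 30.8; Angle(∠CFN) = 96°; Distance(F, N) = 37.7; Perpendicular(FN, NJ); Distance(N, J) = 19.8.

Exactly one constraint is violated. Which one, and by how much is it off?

Distance(N, J) = 19.8 — off by 4.40.

C = (0.00, 0.00) ✓; CF at 24.30° ✓; |CF| = 30.80 ✓; ∠CFN = 96.00° ✓; |FN| = 37.70 ✓; ∠(FN, NJ) = 90.00° ✓; |NJ| = 15.40 ✗.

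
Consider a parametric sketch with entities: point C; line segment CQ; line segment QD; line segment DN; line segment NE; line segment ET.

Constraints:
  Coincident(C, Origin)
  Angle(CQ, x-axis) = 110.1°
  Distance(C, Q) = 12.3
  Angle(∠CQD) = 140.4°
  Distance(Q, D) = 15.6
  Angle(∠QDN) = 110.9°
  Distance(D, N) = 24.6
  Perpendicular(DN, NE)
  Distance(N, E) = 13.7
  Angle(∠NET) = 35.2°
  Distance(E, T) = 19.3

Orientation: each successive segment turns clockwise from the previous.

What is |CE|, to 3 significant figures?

29.1

C is at the origin; CQ runs at 110.1° with length 12.3, so Q = (-4.23, 11.6). ∠CQD = 140.4° gives QD at 70.5° from the x-axis; with |QD| = 15.6, D = (0.980, 26.3). ∠QDN = 110.9° gives DN at 1.40° from the x-axis; with |DN| = 24.6, N = (25.6, 26.9). The perpendicularity gives NE at right angles to DN, so NE runs at -88.6°; with |NE| = 13.7, E = (25.9, 13.2). Then |CE| = |E − C| = 29.1.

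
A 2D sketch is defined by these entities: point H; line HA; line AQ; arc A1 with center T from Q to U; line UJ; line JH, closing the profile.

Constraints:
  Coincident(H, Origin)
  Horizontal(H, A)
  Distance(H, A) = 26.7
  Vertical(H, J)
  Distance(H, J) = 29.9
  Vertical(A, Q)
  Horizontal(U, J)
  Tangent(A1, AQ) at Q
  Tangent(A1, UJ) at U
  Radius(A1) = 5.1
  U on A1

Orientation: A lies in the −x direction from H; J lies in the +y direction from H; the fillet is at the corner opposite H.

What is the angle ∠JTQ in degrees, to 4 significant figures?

166.7°

H is at the origin; HA is horizontal with |HA| = 26.7 and A on the −x side, so A = (-26.70, 0.000). H and J share the same x with |HJ| = 29.9 and J on the +y side, so J = (0.000, 29.90). The virtual corner opposite H is at (-26.70, 29.90). A1 meets AQ tangentially, so TQ is at right angles to AQ and the tangent condition forces TU to be normal to UJ, with radius 5.1, so the center T sits 5.1 in from both sides at T = (-21.60, 24.80). That places the tangent points at Q = (-26.70, 24.80) on AQ and U = (-21.60, 29.90) on UJ. Then cos ∠JTQ = TJ·TQ / (|TJ||TQ|), giving 166.7°.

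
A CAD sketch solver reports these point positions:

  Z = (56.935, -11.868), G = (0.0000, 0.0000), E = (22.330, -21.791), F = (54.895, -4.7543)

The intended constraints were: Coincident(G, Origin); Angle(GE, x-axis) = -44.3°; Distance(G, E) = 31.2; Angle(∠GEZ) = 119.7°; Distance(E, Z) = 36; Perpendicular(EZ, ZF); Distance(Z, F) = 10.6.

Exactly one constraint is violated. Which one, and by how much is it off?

Distance(Z, F) = 10.6 — off by 3.20.

G = (0.00, 0.00) ✓; GE at -44.30° ✓; |GE| = 31.20 ✓; ∠GEZ = 119.7° ✓; |EZ| = 36.00 ✓; ∠(EZ, ZF) = 90.00° ✓; |ZF| = 7.400 ✗.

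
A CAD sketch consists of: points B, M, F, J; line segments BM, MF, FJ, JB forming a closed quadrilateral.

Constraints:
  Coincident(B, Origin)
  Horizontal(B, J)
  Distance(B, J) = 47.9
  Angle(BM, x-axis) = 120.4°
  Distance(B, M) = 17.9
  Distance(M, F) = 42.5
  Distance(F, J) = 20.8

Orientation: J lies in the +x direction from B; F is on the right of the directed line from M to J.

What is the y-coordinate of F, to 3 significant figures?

-5.60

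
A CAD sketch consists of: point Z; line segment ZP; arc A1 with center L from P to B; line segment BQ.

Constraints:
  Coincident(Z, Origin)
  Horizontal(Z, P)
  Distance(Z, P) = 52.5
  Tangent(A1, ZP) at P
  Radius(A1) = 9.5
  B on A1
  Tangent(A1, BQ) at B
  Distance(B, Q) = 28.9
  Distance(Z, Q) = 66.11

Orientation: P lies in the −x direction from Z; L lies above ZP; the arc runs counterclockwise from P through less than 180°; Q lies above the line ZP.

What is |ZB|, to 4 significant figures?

45.26

Checks: |LB| = 9.500 ✓; ∠(LB, BQ) = 90.00° ✓; |BQ| = 28.90 ✓; |ZQ| = 66.11 ✓.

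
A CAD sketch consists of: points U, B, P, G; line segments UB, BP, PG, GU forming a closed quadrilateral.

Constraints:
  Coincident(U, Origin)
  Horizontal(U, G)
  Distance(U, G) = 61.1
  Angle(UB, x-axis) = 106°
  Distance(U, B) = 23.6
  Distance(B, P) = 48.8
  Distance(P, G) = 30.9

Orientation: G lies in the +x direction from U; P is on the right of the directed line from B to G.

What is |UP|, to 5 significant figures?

32.349

U is at the origin; U and G share the same y with |UG| = 61.1 and G in +x, so G = (61.1, 0). UB runs at 106.0° with |UB| = 23.6, so B = (-6.5050, 22.686). P is determined by |BP| = 48.8 and |PG| = 30.9 together: it lies at the intersection of circle(B, 48.8) and circle(G, 30.9). With |BG| = 71.310, the foot of the radical line on BG is 45.658 from B and the perpendicular offset is √(48.8² − 45.658²) = 17.228. Taking the right-of-BG solution: P = (31.300, -8.1720).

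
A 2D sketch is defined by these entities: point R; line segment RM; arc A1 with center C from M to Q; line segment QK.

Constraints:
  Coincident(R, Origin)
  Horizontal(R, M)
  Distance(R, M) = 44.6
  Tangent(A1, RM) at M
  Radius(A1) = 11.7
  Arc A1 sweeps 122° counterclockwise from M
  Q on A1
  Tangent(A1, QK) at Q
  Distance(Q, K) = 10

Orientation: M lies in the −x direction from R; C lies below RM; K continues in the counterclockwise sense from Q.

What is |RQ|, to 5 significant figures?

57.385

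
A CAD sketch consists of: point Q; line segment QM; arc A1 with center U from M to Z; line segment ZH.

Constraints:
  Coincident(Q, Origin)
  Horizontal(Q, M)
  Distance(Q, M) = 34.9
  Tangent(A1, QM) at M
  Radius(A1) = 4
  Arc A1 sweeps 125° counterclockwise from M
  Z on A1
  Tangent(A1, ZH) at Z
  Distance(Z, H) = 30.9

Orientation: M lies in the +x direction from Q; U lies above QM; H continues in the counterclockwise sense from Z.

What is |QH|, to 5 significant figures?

37.647

Q is at the origin; Q and M share the same y with |QM| = 34.9 and M on the +x side, so M = (34.900, 0.0000). The tangent condition forces UM to be normal to QM, so U = M + (0, 4) = (34.900, 4.0000). On A1, M sits at bearing -90° from U; a 125° counterclockwise sweep puts Z at bearing 35°, so Z = U + 4.0·(cos 35°, sin 35°) = (38.177, 6.2943). The tangent condition forces UZ to be normal to ZH, so ZH runs along (−sin 35°, cos 35°); with |ZH| = 30.9, H = (20.453, 31.606). Then |QH| = |H − Q| = 37.647.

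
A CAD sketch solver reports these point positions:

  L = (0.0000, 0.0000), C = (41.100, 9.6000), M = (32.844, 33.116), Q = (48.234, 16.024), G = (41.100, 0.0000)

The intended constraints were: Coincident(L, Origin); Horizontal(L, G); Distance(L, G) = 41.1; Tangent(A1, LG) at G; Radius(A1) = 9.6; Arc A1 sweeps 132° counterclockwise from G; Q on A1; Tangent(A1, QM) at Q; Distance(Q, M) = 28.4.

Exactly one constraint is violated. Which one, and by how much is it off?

Distance(Q, M) = 28.4 — off by 5.40.

L = (0.00, 0.00) ✓; L.y = 0.00, G.y = 0.00 ✓; |LG| = 41.10 ✓; ∠(CG, GL) = 90.00° ✓; |CG| = 9.600 ✓; bearing(C→Q) − bearing(C→G) = 132.0° ✓; |CQ| = 9.600 ✓; ∠(CQ, QM) = 90.00° ✓; |QM| = 23.00 ✗.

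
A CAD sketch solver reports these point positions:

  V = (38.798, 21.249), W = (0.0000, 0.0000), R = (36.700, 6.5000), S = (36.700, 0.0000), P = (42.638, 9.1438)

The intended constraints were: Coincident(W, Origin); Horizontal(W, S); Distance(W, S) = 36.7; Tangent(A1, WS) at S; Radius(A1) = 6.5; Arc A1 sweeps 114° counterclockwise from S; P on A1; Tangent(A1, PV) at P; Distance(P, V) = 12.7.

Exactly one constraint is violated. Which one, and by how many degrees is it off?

Tangent(A1, PV) at P — off by 6.40°.

W = (0.00, 0.00) ✓; W.y = 0.00, S.y = 0.00 ✓; |WS| = 36.70 ✓; ∠(RS, SW) = 90.00° ✓; |RS| = 6.500 ✓; bearing(R→P) − bearing(R→S) = 114.0° ✓; |RP| = 6.500 ✓; ∠(RP, PV) = 96.40° ✗; |PV| = 12.70 ✓.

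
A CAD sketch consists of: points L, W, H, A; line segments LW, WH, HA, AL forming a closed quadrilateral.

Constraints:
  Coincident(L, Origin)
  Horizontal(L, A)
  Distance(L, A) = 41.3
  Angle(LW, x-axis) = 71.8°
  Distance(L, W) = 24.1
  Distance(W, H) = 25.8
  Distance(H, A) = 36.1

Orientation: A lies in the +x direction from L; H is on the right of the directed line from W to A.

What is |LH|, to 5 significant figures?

6.0074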